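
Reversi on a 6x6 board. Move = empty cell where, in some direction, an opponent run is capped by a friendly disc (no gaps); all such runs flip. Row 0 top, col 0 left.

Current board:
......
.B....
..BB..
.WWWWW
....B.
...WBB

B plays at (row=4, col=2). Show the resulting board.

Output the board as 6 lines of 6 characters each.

Answer: ......
.B....
..BB..
.WBWWW
..B.B.
...WBB

Derivation:
Place B at (4,2); scan 8 dirs for brackets.
Dir NW: opp run (3,1), next='.' -> no flip
Dir N: opp run (3,2) capped by B -> flip
Dir NE: opp run (3,3), next='.' -> no flip
Dir W: first cell '.' (not opp) -> no flip
Dir E: first cell '.' (not opp) -> no flip
Dir SW: first cell '.' (not opp) -> no flip
Dir S: first cell '.' (not opp) -> no flip
Dir SE: opp run (5,3), next=edge -> no flip
All flips: (3,2)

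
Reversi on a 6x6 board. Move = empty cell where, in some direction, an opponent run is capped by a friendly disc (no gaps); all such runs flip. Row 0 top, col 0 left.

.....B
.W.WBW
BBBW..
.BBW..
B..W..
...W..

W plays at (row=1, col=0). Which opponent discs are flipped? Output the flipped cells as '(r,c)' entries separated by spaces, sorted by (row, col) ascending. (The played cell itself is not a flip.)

Answer: (2,1) (3,2)

Derivation:
Dir NW: edge -> no flip
Dir N: first cell '.' (not opp) -> no flip
Dir NE: first cell '.' (not opp) -> no flip
Dir W: edge -> no flip
Dir E: first cell 'W' (not opp) -> no flip
Dir SW: edge -> no flip
Dir S: opp run (2,0), next='.' -> no flip
Dir SE: opp run (2,1) (3,2) capped by W -> flip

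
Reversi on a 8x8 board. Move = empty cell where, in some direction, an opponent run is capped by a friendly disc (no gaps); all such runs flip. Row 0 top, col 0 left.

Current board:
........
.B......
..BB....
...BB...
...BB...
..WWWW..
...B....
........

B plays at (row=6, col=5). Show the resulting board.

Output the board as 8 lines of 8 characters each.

Place B at (6,5); scan 8 dirs for brackets.
Dir NW: opp run (5,4) capped by B -> flip
Dir N: opp run (5,5), next='.' -> no flip
Dir NE: first cell '.' (not opp) -> no flip
Dir W: first cell '.' (not opp) -> no flip
Dir E: first cell '.' (not opp) -> no flip
Dir SW: first cell '.' (not opp) -> no flip
Dir S: first cell '.' (not opp) -> no flip
Dir SE: first cell '.' (not opp) -> no flip
All flips: (5,4)

Answer: ........
.B......
..BB....
...BB...
...BB...
..WWBW..
...B.B..
........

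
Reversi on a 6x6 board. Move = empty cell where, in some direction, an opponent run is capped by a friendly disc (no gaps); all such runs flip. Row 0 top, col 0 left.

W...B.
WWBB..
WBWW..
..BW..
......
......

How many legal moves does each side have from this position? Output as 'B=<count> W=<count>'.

Answer: B=6 W=8

Derivation:
-- B to move --
(0,1): flips 1 -> legal
(0,2): no bracket -> illegal
(1,4): flips 1 -> legal
(2,4): flips 2 -> legal
(3,0): no bracket -> illegal
(3,1): flips 1 -> legal
(3,4): flips 2 -> legal
(4,2): no bracket -> illegal
(4,3): flips 2 -> legal
(4,4): no bracket -> illegal
B mobility = 6
-- W to move --
(0,1): flips 1 -> legal
(0,2): flips 1 -> legal
(0,3): flips 1 -> legal
(0,5): no bracket -> illegal
(1,4): flips 2 -> legal
(1,5): no bracket -> illegal
(2,4): no bracket -> illegal
(3,0): no bracket -> illegal
(3,1): flips 2 -> legal
(4,1): flips 1 -> legal
(4,2): flips 1 -> legal
(4,3): flips 2 -> legal
W mobility = 8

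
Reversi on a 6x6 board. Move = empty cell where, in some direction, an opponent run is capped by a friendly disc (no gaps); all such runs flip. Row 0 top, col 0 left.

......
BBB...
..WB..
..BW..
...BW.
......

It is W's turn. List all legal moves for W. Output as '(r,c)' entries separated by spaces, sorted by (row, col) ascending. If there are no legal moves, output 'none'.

Answer: (0,0) (0,2) (1,3) (2,4) (3,1) (4,2) (5,3)

Derivation:
(0,0): flips 1 -> legal
(0,1): no bracket -> illegal
(0,2): flips 1 -> legal
(0,3): no bracket -> illegal
(1,3): flips 1 -> legal
(1,4): no bracket -> illegal
(2,0): no bracket -> illegal
(2,1): no bracket -> illegal
(2,4): flips 1 -> legal
(3,1): flips 1 -> legal
(3,4): no bracket -> illegal
(4,1): no bracket -> illegal
(4,2): flips 2 -> legal
(5,2): no bracket -> illegal
(5,3): flips 1 -> legal
(5,4): no bracket -> illegal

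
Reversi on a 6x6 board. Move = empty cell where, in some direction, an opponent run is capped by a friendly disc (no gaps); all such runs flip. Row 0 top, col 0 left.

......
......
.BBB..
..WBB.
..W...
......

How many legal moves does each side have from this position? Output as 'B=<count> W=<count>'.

-- B to move --
(3,1): flips 1 -> legal
(4,1): flips 1 -> legal
(4,3): flips 1 -> legal
(5,1): flips 1 -> legal
(5,2): flips 2 -> legal
(5,3): no bracket -> illegal
B mobility = 5
-- W to move --
(1,0): flips 1 -> legal
(1,1): no bracket -> illegal
(1,2): flips 1 -> legal
(1,3): no bracket -> illegal
(1,4): flips 1 -> legal
(2,0): no bracket -> illegal
(2,4): flips 1 -> legal
(2,5): no bracket -> illegal
(3,0): no bracket -> illegal
(3,1): no bracket -> illegal
(3,5): flips 2 -> legal
(4,3): no bracket -> illegal
(4,4): no bracket -> illegal
(4,5): no bracket -> illegal
W mobility = 5

Answer: B=5 W=5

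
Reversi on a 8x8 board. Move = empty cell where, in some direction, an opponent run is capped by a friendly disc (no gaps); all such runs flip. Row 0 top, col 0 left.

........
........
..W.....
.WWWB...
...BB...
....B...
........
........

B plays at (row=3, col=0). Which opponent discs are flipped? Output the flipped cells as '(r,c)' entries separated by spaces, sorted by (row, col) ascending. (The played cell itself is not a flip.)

Answer: (3,1) (3,2) (3,3)

Derivation:
Dir NW: edge -> no flip
Dir N: first cell '.' (not opp) -> no flip
Dir NE: first cell '.' (not opp) -> no flip
Dir W: edge -> no flip
Dir E: opp run (3,1) (3,2) (3,3) capped by B -> flip
Dir SW: edge -> no flip
Dir S: first cell '.' (not opp) -> no flip
Dir SE: first cell '.' (not opp) -> no flip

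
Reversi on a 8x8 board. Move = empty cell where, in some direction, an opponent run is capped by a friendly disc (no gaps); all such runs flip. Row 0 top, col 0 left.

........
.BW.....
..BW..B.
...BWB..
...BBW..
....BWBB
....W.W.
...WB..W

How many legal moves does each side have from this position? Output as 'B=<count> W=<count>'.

Answer: B=11 W=13

Derivation:
-- B to move --
(0,1): flips 4 -> legal
(0,2): flips 1 -> legal
(0,3): no bracket -> illegal
(1,3): flips 2 -> legal
(1,4): no bracket -> illegal
(2,1): no bracket -> illegal
(2,4): flips 2 -> legal
(2,5): flips 1 -> legal
(3,2): no bracket -> illegal
(3,6): flips 1 -> legal
(4,6): flips 1 -> legal
(5,3): no bracket -> illegal
(6,2): no bracket -> illegal
(6,3): no bracket -> illegal
(6,5): flips 2 -> legal
(6,7): no bracket -> illegal
(7,2): flips 1 -> legal
(7,5): flips 1 -> legal
(7,6): flips 1 -> legal
B mobility = 11
-- W to move --
(0,0): flips 4 -> legal
(0,1): no bracket -> illegal
(0,2): no bracket -> illegal
(1,0): flips 1 -> legal
(1,3): no bracket -> illegal
(1,5): no bracket -> illegal
(1,6): no bracket -> illegal
(1,7): no bracket -> illegal
(2,0): no bracket -> illegal
(2,1): flips 1 -> legal
(2,4): no bracket -> illegal
(2,5): flips 1 -> legal
(2,7): no bracket -> illegal
(3,1): no bracket -> illegal
(3,2): flips 2 -> legal
(3,6): flips 1 -> legal
(3,7): no bracket -> illegal
(4,2): flips 2 -> legal
(4,6): flips 1 -> legal
(4,7): no bracket -> illegal
(5,2): flips 1 -> legal
(5,3): flips 3 -> legal
(6,3): flips 1 -> legal
(6,5): no bracket -> illegal
(6,7): flips 1 -> legal
(7,5): flips 1 -> legal
W mobility = 13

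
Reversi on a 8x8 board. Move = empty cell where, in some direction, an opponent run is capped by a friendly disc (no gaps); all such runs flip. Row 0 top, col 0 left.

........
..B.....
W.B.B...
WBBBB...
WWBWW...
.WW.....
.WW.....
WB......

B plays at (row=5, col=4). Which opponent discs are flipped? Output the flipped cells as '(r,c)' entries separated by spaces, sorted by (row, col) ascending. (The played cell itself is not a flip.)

Dir NW: opp run (4,3) capped by B -> flip
Dir N: opp run (4,4) capped by B -> flip
Dir NE: first cell '.' (not opp) -> no flip
Dir W: first cell '.' (not opp) -> no flip
Dir E: first cell '.' (not opp) -> no flip
Dir SW: first cell '.' (not opp) -> no flip
Dir S: first cell '.' (not opp) -> no flip
Dir SE: first cell '.' (not opp) -> no flip

Answer: (4,3) (4,4)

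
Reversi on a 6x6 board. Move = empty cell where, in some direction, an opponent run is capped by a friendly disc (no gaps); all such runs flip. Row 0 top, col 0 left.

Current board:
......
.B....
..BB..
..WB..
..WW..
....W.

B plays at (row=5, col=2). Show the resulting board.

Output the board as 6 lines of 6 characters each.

Place B at (5,2); scan 8 dirs for brackets.
Dir NW: first cell '.' (not opp) -> no flip
Dir N: opp run (4,2) (3,2) capped by B -> flip
Dir NE: opp run (4,3), next='.' -> no flip
Dir W: first cell '.' (not opp) -> no flip
Dir E: first cell '.' (not opp) -> no flip
Dir SW: edge -> no flip
Dir S: edge -> no flip
Dir SE: edge -> no flip
All flips: (3,2) (4,2)

Answer: ......
.B....
..BB..
..BB..
..BW..
..B.W.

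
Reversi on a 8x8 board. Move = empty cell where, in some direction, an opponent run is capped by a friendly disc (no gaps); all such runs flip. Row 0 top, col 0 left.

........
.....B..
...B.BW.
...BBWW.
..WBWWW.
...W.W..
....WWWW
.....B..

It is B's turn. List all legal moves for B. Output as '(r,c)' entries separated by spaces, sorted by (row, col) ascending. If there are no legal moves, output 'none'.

(1,6): no bracket -> illegal
(1,7): no bracket -> illegal
(2,4): no bracket -> illegal
(2,7): flips 1 -> legal
(3,1): flips 3 -> legal
(3,2): no bracket -> illegal
(3,7): flips 3 -> legal
(4,1): flips 1 -> legal
(4,7): flips 4 -> legal
(5,1): flips 1 -> legal
(5,2): no bracket -> illegal
(5,4): flips 1 -> legal
(5,6): flips 1 -> legal
(5,7): flips 1 -> legal
(6,2): no bracket -> illegal
(6,3): flips 1 -> legal
(7,3): no bracket -> illegal
(7,4): no bracket -> illegal
(7,6): no bracket -> illegal
(7,7): flips 3 -> legal

Answer: (2,7) (3,1) (3,7) (4,1) (4,7) (5,1) (5,4) (5,6) (5,7) (6,3) (7,7)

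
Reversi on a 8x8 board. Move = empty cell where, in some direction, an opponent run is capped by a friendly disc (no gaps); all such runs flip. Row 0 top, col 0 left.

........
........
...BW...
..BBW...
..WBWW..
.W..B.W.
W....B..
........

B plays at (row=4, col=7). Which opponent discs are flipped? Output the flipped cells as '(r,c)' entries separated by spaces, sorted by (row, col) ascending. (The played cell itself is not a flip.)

Dir NW: first cell '.' (not opp) -> no flip
Dir N: first cell '.' (not opp) -> no flip
Dir NE: edge -> no flip
Dir W: first cell '.' (not opp) -> no flip
Dir E: edge -> no flip
Dir SW: opp run (5,6) capped by B -> flip
Dir S: first cell '.' (not opp) -> no flip
Dir SE: edge -> no flip

Answer: (5,6)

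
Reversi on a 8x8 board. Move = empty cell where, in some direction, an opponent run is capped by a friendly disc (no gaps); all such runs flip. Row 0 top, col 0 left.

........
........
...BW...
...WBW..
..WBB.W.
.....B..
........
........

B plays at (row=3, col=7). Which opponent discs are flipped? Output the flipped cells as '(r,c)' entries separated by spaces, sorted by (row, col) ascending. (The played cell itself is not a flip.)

Answer: (4,6)

Derivation:
Dir NW: first cell '.' (not opp) -> no flip
Dir N: first cell '.' (not opp) -> no flip
Dir NE: edge -> no flip
Dir W: first cell '.' (not opp) -> no flip
Dir E: edge -> no flip
Dir SW: opp run (4,6) capped by B -> flip
Dir S: first cell '.' (not opp) -> no flip
Dir SE: edge -> no flip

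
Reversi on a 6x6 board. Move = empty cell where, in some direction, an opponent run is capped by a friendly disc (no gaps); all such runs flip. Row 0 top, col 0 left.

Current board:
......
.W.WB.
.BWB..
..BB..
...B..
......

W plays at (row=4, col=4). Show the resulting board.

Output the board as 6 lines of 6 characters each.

Place W at (4,4); scan 8 dirs for brackets.
Dir NW: opp run (3,3) capped by W -> flip
Dir N: first cell '.' (not opp) -> no flip
Dir NE: first cell '.' (not opp) -> no flip
Dir W: opp run (4,3), next='.' -> no flip
Dir E: first cell '.' (not opp) -> no flip
Dir SW: first cell '.' (not opp) -> no flip
Dir S: first cell '.' (not opp) -> no flip
Dir SE: first cell '.' (not opp) -> no flip
All flips: (3,3)

Answer: ......
.W.WB.
.BWB..
..BW..
...BW.
......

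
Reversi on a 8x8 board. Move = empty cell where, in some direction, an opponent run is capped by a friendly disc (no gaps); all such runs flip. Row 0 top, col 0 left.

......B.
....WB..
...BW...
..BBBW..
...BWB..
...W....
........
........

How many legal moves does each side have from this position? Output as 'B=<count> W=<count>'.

Answer: B=8 W=8

Derivation:
-- B to move --
(0,3): no bracket -> illegal
(0,4): flips 2 -> legal
(0,5): flips 1 -> legal
(1,3): flips 1 -> legal
(2,5): flips 2 -> legal
(2,6): no bracket -> illegal
(3,6): flips 1 -> legal
(4,2): no bracket -> illegal
(4,6): no bracket -> illegal
(5,2): no bracket -> illegal
(5,4): flips 1 -> legal
(5,5): flips 1 -> legal
(6,2): no bracket -> illegal
(6,3): flips 1 -> legal
(6,4): no bracket -> illegal
B mobility = 8
-- W to move --
(0,4): no bracket -> illegal
(0,5): no bracket -> illegal
(0,7): no bracket -> illegal
(1,2): no bracket -> illegal
(1,3): flips 3 -> legal
(1,6): flips 1 -> legal
(1,7): no bracket -> illegal
(2,1): no bracket -> illegal
(2,2): flips 2 -> legal
(2,5): no bracket -> illegal
(2,6): no bracket -> illegal
(3,1): flips 3 -> legal
(3,6): no bracket -> illegal
(4,1): flips 2 -> legal
(4,2): flips 2 -> legal
(4,6): flips 1 -> legal
(5,2): no bracket -> illegal
(5,4): no bracket -> illegal
(5,5): flips 1 -> legal
(5,6): no bracket -> illegal
W mobility = 8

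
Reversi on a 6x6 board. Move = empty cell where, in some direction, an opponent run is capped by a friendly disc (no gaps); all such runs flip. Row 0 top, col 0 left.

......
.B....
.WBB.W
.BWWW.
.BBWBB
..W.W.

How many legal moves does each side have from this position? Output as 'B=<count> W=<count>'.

Answer: B=4 W=11

Derivation:
-- B to move --
(1,0): no bracket -> illegal
(1,2): no bracket -> illegal
(1,4): no bracket -> illegal
(1,5): no bracket -> illegal
(2,0): flips 1 -> legal
(2,4): flips 2 -> legal
(3,0): no bracket -> illegal
(3,5): flips 3 -> legal
(5,1): no bracket -> illegal
(5,3): flips 2 -> legal
(5,5): no bracket -> illegal
B mobility = 4
-- W to move --
(0,0): flips 2 -> legal
(0,1): flips 1 -> legal
(0,2): no bracket -> illegal
(1,0): no bracket -> illegal
(1,2): flips 2 -> legal
(1,3): flips 1 -> legal
(1,4): flips 1 -> legal
(2,0): no bracket -> illegal
(2,4): flips 2 -> legal
(3,0): flips 2 -> legal
(3,5): no bracket -> illegal
(4,0): flips 2 -> legal
(5,0): flips 1 -> legal
(5,1): flips 3 -> legal
(5,3): no bracket -> illegal
(5,5): flips 1 -> legal
W mobility = 11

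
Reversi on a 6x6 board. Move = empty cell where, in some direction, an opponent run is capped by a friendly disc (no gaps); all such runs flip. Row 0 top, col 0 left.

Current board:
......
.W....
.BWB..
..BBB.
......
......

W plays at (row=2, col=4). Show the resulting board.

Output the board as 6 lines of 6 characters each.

Answer: ......
.W....
.BWWW.
..BBB.
......
......

Derivation:
Place W at (2,4); scan 8 dirs for brackets.
Dir NW: first cell '.' (not opp) -> no flip
Dir N: first cell '.' (not opp) -> no flip
Dir NE: first cell '.' (not opp) -> no flip
Dir W: opp run (2,3) capped by W -> flip
Dir E: first cell '.' (not opp) -> no flip
Dir SW: opp run (3,3), next='.' -> no flip
Dir S: opp run (3,4), next='.' -> no flip
Dir SE: first cell '.' (not opp) -> no flip
All flips: (2,3)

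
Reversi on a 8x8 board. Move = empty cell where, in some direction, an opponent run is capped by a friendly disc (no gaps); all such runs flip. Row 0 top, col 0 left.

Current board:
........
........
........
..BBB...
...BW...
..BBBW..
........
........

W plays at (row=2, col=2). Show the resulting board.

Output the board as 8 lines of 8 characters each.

Place W at (2,2); scan 8 dirs for brackets.
Dir NW: first cell '.' (not opp) -> no flip
Dir N: first cell '.' (not opp) -> no flip
Dir NE: first cell '.' (not opp) -> no flip
Dir W: first cell '.' (not opp) -> no flip
Dir E: first cell '.' (not opp) -> no flip
Dir SW: first cell '.' (not opp) -> no flip
Dir S: opp run (3,2), next='.' -> no flip
Dir SE: opp run (3,3) capped by W -> flip
All flips: (3,3)

Answer: ........
........
..W.....
..BWB...
...BW...
..BBBW..
........
........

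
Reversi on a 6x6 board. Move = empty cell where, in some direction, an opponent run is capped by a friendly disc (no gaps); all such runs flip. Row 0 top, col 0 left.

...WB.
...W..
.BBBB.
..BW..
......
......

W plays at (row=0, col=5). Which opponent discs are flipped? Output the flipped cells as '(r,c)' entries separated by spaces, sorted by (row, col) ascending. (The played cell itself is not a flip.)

Dir NW: edge -> no flip
Dir N: edge -> no flip
Dir NE: edge -> no flip
Dir W: opp run (0,4) capped by W -> flip
Dir E: edge -> no flip
Dir SW: first cell '.' (not opp) -> no flip
Dir S: first cell '.' (not opp) -> no flip
Dir SE: edge -> no flip

Answer: (0,4)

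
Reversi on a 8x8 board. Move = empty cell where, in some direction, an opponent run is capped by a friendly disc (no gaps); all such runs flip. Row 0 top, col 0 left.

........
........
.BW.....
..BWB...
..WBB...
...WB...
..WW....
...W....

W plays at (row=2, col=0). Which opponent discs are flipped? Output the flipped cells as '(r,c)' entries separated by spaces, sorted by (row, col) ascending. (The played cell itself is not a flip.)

Dir NW: edge -> no flip
Dir N: first cell '.' (not opp) -> no flip
Dir NE: first cell '.' (not opp) -> no flip
Dir W: edge -> no flip
Dir E: opp run (2,1) capped by W -> flip
Dir SW: edge -> no flip
Dir S: first cell '.' (not opp) -> no flip
Dir SE: first cell '.' (not opp) -> no flip

Answer: (2,1)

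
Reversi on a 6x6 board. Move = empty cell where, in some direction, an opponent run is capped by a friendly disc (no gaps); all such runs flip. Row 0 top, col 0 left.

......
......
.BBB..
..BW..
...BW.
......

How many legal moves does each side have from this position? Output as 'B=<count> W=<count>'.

Answer: B=3 W=5

Derivation:
-- B to move --
(2,4): no bracket -> illegal
(3,4): flips 1 -> legal
(3,5): no bracket -> illegal
(4,2): no bracket -> illegal
(4,5): flips 1 -> legal
(5,3): no bracket -> illegal
(5,4): no bracket -> illegal
(5,5): flips 2 -> legal
B mobility = 3
-- W to move --
(1,0): no bracket -> illegal
(1,1): flips 1 -> legal
(1,2): no bracket -> illegal
(1,3): flips 1 -> legal
(1,4): no bracket -> illegal
(2,0): no bracket -> illegal
(2,4): no bracket -> illegal
(3,0): no bracket -> illegal
(3,1): flips 1 -> legal
(3,4): no bracket -> illegal
(4,1): no bracket -> illegal
(4,2): flips 1 -> legal
(5,2): no bracket -> illegal
(5,3): flips 1 -> legal
(5,4): no bracket -> illegal
W mobility = 5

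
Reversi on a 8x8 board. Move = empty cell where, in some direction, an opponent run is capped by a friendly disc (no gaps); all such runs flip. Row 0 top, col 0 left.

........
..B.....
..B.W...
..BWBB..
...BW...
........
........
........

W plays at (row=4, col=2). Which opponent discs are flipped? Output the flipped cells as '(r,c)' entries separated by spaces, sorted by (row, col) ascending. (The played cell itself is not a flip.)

Answer: (4,3)

Derivation:
Dir NW: first cell '.' (not opp) -> no flip
Dir N: opp run (3,2) (2,2) (1,2), next='.' -> no flip
Dir NE: first cell 'W' (not opp) -> no flip
Dir W: first cell '.' (not opp) -> no flip
Dir E: opp run (4,3) capped by W -> flip
Dir SW: first cell '.' (not opp) -> no flip
Dir S: first cell '.' (not opp) -> no flip
Dir SE: first cell '.' (not opp) -> no flip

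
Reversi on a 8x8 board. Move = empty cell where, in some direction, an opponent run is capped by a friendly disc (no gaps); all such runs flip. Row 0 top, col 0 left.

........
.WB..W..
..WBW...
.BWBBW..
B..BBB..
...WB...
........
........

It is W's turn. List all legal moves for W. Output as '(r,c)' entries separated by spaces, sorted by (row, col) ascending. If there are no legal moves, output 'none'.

(0,1): no bracket -> illegal
(0,2): flips 1 -> legal
(0,3): no bracket -> illegal
(1,3): flips 4 -> legal
(1,4): flips 1 -> legal
(2,0): no bracket -> illegal
(2,1): no bracket -> illegal
(2,5): no bracket -> illegal
(3,0): flips 1 -> legal
(3,6): no bracket -> illegal
(4,1): no bracket -> illegal
(4,2): flips 1 -> legal
(4,6): no bracket -> illegal
(5,0): no bracket -> illegal
(5,1): no bracket -> illegal
(5,2): no bracket -> illegal
(5,5): flips 4 -> legal
(5,6): no bracket -> illegal
(6,3): no bracket -> illegal
(6,4): flips 3 -> legal
(6,5): flips 2 -> legal

Answer: (0,2) (1,3) (1,4) (3,0) (4,2) (5,5) (6,4) (6,5)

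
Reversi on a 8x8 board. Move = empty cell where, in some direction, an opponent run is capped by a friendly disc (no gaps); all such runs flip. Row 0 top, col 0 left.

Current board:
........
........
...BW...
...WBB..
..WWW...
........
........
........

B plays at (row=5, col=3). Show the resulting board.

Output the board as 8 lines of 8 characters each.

Place B at (5,3); scan 8 dirs for brackets.
Dir NW: opp run (4,2), next='.' -> no flip
Dir N: opp run (4,3) (3,3) capped by B -> flip
Dir NE: opp run (4,4) capped by B -> flip
Dir W: first cell '.' (not opp) -> no flip
Dir E: first cell '.' (not opp) -> no flip
Dir SW: first cell '.' (not opp) -> no flip
Dir S: first cell '.' (not opp) -> no flip
Dir SE: first cell '.' (not opp) -> no flip
All flips: (3,3) (4,3) (4,4)

Answer: ........
........
...BW...
...BBB..
..WBB...
...B....
........
........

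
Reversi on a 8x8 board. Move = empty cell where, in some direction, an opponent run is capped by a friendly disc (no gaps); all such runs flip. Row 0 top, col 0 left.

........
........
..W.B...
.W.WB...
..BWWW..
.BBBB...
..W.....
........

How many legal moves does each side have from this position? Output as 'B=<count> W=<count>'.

Answer: B=10 W=13

Derivation:
-- B to move --
(1,1): no bracket -> illegal
(1,2): no bracket -> illegal
(1,3): no bracket -> illegal
(2,0): flips 1 -> legal
(2,1): no bracket -> illegal
(2,3): flips 2 -> legal
(3,0): no bracket -> illegal
(3,2): flips 2 -> legal
(3,5): flips 1 -> legal
(3,6): flips 1 -> legal
(4,0): no bracket -> illegal
(4,1): no bracket -> illegal
(4,6): flips 3 -> legal
(5,5): no bracket -> illegal
(5,6): flips 1 -> legal
(6,1): no bracket -> illegal
(6,3): no bracket -> illegal
(7,1): flips 1 -> legal
(7,2): flips 1 -> legal
(7,3): flips 1 -> legal
B mobility = 10
-- W to move --
(1,3): no bracket -> illegal
(1,4): flips 2 -> legal
(1,5): flips 1 -> legal
(2,3): flips 1 -> legal
(2,5): flips 1 -> legal
(3,2): flips 2 -> legal
(3,5): flips 1 -> legal
(4,0): flips 1 -> legal
(4,1): flips 1 -> legal
(5,0): no bracket -> illegal
(5,5): no bracket -> illegal
(6,0): flips 2 -> legal
(6,1): flips 1 -> legal
(6,3): flips 2 -> legal
(6,4): flips 3 -> legal
(6,5): flips 1 -> legal
W mobility = 13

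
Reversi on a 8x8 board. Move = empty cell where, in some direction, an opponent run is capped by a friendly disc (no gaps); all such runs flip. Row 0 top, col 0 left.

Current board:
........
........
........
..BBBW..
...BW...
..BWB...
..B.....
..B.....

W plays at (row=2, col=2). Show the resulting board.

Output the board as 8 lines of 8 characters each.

Answer: ........
........
..W.....
..BWBW..
...BW...
..BWB...
..B.....
..B.....

Derivation:
Place W at (2,2); scan 8 dirs for brackets.
Dir NW: first cell '.' (not opp) -> no flip
Dir N: first cell '.' (not opp) -> no flip
Dir NE: first cell '.' (not opp) -> no flip
Dir W: first cell '.' (not opp) -> no flip
Dir E: first cell '.' (not opp) -> no flip
Dir SW: first cell '.' (not opp) -> no flip
Dir S: opp run (3,2), next='.' -> no flip
Dir SE: opp run (3,3) capped by W -> flip
All flips: (3,3)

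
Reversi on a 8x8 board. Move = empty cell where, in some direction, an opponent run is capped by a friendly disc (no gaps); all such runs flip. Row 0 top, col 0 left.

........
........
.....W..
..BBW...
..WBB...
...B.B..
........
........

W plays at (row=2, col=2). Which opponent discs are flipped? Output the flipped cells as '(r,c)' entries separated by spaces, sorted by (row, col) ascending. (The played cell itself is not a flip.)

Answer: (3,2)

Derivation:
Dir NW: first cell '.' (not opp) -> no flip
Dir N: first cell '.' (not opp) -> no flip
Dir NE: first cell '.' (not opp) -> no flip
Dir W: first cell '.' (not opp) -> no flip
Dir E: first cell '.' (not opp) -> no flip
Dir SW: first cell '.' (not opp) -> no flip
Dir S: opp run (3,2) capped by W -> flip
Dir SE: opp run (3,3) (4,4) (5,5), next='.' -> no flip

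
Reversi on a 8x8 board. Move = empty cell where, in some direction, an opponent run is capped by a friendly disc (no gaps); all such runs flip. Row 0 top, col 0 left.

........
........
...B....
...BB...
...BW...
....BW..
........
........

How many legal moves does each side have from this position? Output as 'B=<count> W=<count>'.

Answer: B=3 W=5

Derivation:
-- B to move --
(3,5): no bracket -> illegal
(4,5): flips 1 -> legal
(4,6): no bracket -> illegal
(5,3): no bracket -> illegal
(5,6): flips 1 -> legal
(6,4): no bracket -> illegal
(6,5): no bracket -> illegal
(6,6): flips 2 -> legal
B mobility = 3
-- W to move --
(1,2): no bracket -> illegal
(1,3): no bracket -> illegal
(1,4): no bracket -> illegal
(2,2): flips 1 -> legal
(2,4): flips 1 -> legal
(2,5): no bracket -> illegal
(3,2): no bracket -> illegal
(3,5): no bracket -> illegal
(4,2): flips 1 -> legal
(4,5): no bracket -> illegal
(5,2): no bracket -> illegal
(5,3): flips 1 -> legal
(6,3): no bracket -> illegal
(6,4): flips 1 -> legal
(6,5): no bracket -> illegal
W mobility = 5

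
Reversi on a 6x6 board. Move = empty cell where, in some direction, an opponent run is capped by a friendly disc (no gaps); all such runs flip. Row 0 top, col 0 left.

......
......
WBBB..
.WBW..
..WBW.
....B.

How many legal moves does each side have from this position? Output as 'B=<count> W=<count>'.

-- B to move --
(1,0): no bracket -> illegal
(1,1): no bracket -> illegal
(2,4): no bracket -> illegal
(3,0): flips 1 -> legal
(3,4): flips 2 -> legal
(3,5): no bracket -> illegal
(4,0): flips 1 -> legal
(4,1): flips 2 -> legal
(4,5): flips 1 -> legal
(5,1): no bracket -> illegal
(5,2): flips 1 -> legal
(5,3): no bracket -> illegal
(5,5): flips 2 -> legal
B mobility = 7
-- W to move --
(1,0): no bracket -> illegal
(1,1): flips 2 -> legal
(1,2): flips 2 -> legal
(1,3): flips 2 -> legal
(1,4): no bracket -> illegal
(2,4): flips 3 -> legal
(3,0): no bracket -> illegal
(3,4): no bracket -> illegal
(4,1): no bracket -> illegal
(4,5): no bracket -> illegal
(5,2): no bracket -> illegal
(5,3): flips 1 -> legal
(5,5): no bracket -> illegal
W mobility = 5

Answer: B=7 W=5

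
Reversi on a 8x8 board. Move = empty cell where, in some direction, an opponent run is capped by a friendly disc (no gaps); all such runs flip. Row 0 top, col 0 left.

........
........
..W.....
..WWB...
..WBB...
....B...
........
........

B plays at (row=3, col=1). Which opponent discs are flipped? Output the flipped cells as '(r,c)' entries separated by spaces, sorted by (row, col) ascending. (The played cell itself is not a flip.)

Answer: (3,2) (3,3)

Derivation:
Dir NW: first cell '.' (not opp) -> no flip
Dir N: first cell '.' (not opp) -> no flip
Dir NE: opp run (2,2), next='.' -> no flip
Dir W: first cell '.' (not opp) -> no flip
Dir E: opp run (3,2) (3,3) capped by B -> flip
Dir SW: first cell '.' (not opp) -> no flip
Dir S: first cell '.' (not opp) -> no flip
Dir SE: opp run (4,2), next='.' -> no flip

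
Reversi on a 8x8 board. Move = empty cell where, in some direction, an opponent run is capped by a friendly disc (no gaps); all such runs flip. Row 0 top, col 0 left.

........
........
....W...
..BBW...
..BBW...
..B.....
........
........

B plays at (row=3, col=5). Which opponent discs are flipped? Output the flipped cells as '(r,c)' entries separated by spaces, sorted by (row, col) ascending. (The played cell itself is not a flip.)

Answer: (3,4)

Derivation:
Dir NW: opp run (2,4), next='.' -> no flip
Dir N: first cell '.' (not opp) -> no flip
Dir NE: first cell '.' (not opp) -> no flip
Dir W: opp run (3,4) capped by B -> flip
Dir E: first cell '.' (not opp) -> no flip
Dir SW: opp run (4,4), next='.' -> no flip
Dir S: first cell '.' (not opp) -> no flip
Dir SE: first cell '.' (not opp) -> no flip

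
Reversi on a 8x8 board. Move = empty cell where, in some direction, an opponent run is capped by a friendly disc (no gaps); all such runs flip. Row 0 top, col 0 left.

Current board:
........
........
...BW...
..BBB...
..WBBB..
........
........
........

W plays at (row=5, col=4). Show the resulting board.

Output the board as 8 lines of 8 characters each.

Answer: ........
........
...BW...
..BBW...
..WBWB..
....W...
........
........

Derivation:
Place W at (5,4); scan 8 dirs for brackets.
Dir NW: opp run (4,3) (3,2), next='.' -> no flip
Dir N: opp run (4,4) (3,4) capped by W -> flip
Dir NE: opp run (4,5), next='.' -> no flip
Dir W: first cell '.' (not opp) -> no flip
Dir E: first cell '.' (not opp) -> no flip
Dir SW: first cell '.' (not opp) -> no flip
Dir S: first cell '.' (not opp) -> no flip
Dir SE: first cell '.' (not opp) -> no flip
All flips: (3,4) (4,4)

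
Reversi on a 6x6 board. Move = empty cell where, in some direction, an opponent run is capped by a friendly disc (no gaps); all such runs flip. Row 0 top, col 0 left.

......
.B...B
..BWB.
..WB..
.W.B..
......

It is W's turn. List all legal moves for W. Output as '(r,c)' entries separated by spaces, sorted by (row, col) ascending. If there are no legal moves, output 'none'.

Answer: (1,2) (2,1) (2,5) (3,4) (5,3) (5,4)

Derivation:
(0,0): no bracket -> illegal
(0,1): no bracket -> illegal
(0,2): no bracket -> illegal
(0,4): no bracket -> illegal
(0,5): no bracket -> illegal
(1,0): no bracket -> illegal
(1,2): flips 1 -> legal
(1,3): no bracket -> illegal
(1,4): no bracket -> illegal
(2,0): no bracket -> illegal
(2,1): flips 1 -> legal
(2,5): flips 1 -> legal
(3,1): no bracket -> illegal
(3,4): flips 1 -> legal
(3,5): no bracket -> illegal
(4,2): no bracket -> illegal
(4,4): no bracket -> illegal
(5,2): no bracket -> illegal
(5,3): flips 2 -> legal
(5,4): flips 1 -> legal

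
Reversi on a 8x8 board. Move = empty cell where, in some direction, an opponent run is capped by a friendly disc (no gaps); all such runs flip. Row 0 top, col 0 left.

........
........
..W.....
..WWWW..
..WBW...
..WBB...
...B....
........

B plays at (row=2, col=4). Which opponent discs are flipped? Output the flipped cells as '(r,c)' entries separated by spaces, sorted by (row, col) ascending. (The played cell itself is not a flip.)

Dir NW: first cell '.' (not opp) -> no flip
Dir N: first cell '.' (not opp) -> no flip
Dir NE: first cell '.' (not opp) -> no flip
Dir W: first cell '.' (not opp) -> no flip
Dir E: first cell '.' (not opp) -> no flip
Dir SW: opp run (3,3) (4,2), next='.' -> no flip
Dir S: opp run (3,4) (4,4) capped by B -> flip
Dir SE: opp run (3,5), next='.' -> no flip

Answer: (3,4) (4,4)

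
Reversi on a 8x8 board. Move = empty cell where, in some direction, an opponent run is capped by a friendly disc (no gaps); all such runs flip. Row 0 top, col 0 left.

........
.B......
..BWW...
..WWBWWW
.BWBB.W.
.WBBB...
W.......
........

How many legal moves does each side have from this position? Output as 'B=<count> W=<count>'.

Answer: B=9 W=12

Derivation:
-- B to move --
(1,2): flips 1 -> legal
(1,3): flips 2 -> legal
(1,4): flips 3 -> legal
(1,5): no bracket -> illegal
(2,1): flips 1 -> legal
(2,5): flips 2 -> legal
(2,6): flips 1 -> legal
(2,7): no bracket -> illegal
(3,1): flips 3 -> legal
(4,0): no bracket -> illegal
(4,5): no bracket -> illegal
(4,7): no bracket -> illegal
(5,0): flips 1 -> legal
(5,5): no bracket -> illegal
(5,6): no bracket -> illegal
(5,7): no bracket -> illegal
(6,1): flips 1 -> legal
(6,2): no bracket -> illegal
(7,0): no bracket -> illegal
(7,1): no bracket -> illegal
B mobility = 9
-- W to move --
(0,0): flips 2 -> legal
(0,1): no bracket -> illegal
(0,2): no bracket -> illegal
(1,0): no bracket -> illegal
(1,2): flips 1 -> legal
(1,3): no bracket -> illegal
(2,0): no bracket -> illegal
(2,1): flips 1 -> legal
(2,5): no bracket -> illegal
(3,0): no bracket -> illegal
(3,1): flips 1 -> legal
(4,0): flips 1 -> legal
(4,5): flips 3 -> legal
(5,0): flips 1 -> legal
(5,5): flips 4 -> legal
(6,1): no bracket -> illegal
(6,2): flips 3 -> legal
(6,3): flips 2 -> legal
(6,4): flips 4 -> legal
(6,5): flips 2 -> legal
W mobility = 12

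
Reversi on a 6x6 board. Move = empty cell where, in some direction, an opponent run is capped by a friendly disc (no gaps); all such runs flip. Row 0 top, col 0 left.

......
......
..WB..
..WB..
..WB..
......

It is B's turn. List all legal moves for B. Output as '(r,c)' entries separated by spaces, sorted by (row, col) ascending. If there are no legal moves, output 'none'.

Answer: (1,1) (2,1) (3,1) (4,1) (5,1)

Derivation:
(1,1): flips 1 -> legal
(1,2): no bracket -> illegal
(1,3): no bracket -> illegal
(2,1): flips 2 -> legal
(3,1): flips 1 -> legal
(4,1): flips 2 -> legal
(5,1): flips 1 -> legal
(5,2): no bracket -> illegal
(5,3): no bracket -> illegal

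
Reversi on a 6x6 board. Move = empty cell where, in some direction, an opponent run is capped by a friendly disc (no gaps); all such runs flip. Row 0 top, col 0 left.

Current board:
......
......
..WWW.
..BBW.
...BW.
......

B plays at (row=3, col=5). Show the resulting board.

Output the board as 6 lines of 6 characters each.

Answer: ......
......
..WWW.
..BBBB
...BW.
......

Derivation:
Place B at (3,5); scan 8 dirs for brackets.
Dir NW: opp run (2,4), next='.' -> no flip
Dir N: first cell '.' (not opp) -> no flip
Dir NE: edge -> no flip
Dir W: opp run (3,4) capped by B -> flip
Dir E: edge -> no flip
Dir SW: opp run (4,4), next='.' -> no flip
Dir S: first cell '.' (not opp) -> no flip
Dir SE: edge -> no flip
All flips: (3,4)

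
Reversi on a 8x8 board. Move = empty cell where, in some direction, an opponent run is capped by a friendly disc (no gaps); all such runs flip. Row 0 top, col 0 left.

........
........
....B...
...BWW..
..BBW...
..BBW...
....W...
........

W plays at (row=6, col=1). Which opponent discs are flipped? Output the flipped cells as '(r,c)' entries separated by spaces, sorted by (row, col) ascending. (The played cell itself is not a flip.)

Dir NW: first cell '.' (not opp) -> no flip
Dir N: first cell '.' (not opp) -> no flip
Dir NE: opp run (5,2) (4,3) capped by W -> flip
Dir W: first cell '.' (not opp) -> no flip
Dir E: first cell '.' (not opp) -> no flip
Dir SW: first cell '.' (not opp) -> no flip
Dir S: first cell '.' (not opp) -> no flip
Dir SE: first cell '.' (not opp) -> no flip

Answer: (4,3) (5,2)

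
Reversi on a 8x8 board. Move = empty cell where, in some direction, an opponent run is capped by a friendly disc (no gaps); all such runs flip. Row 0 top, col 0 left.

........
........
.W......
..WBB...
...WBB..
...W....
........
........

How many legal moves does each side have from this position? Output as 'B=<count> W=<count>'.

-- B to move --
(1,0): no bracket -> illegal
(1,1): no bracket -> illegal
(1,2): no bracket -> illegal
(2,0): no bracket -> illegal
(2,2): no bracket -> illegal
(2,3): no bracket -> illegal
(3,0): no bracket -> illegal
(3,1): flips 1 -> legal
(4,1): no bracket -> illegal
(4,2): flips 1 -> legal
(5,2): flips 1 -> legal
(5,4): no bracket -> illegal
(6,2): flips 1 -> legal
(6,3): flips 2 -> legal
(6,4): no bracket -> illegal
B mobility = 5
-- W to move --
(2,2): no bracket -> illegal
(2,3): flips 1 -> legal
(2,4): no bracket -> illegal
(2,5): flips 1 -> legal
(3,5): flips 3 -> legal
(3,6): no bracket -> illegal
(4,2): no bracket -> illegal
(4,6): flips 2 -> legal
(5,4): no bracket -> illegal
(5,5): no bracket -> illegal
(5,6): no bracket -> illegal
W mobility = 4

Answer: B=5 W=4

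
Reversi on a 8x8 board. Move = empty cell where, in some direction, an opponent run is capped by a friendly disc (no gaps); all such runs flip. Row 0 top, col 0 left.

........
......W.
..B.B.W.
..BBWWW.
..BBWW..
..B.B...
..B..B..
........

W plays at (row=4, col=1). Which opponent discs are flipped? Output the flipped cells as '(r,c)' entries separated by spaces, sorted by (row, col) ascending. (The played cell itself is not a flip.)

Dir NW: first cell '.' (not opp) -> no flip
Dir N: first cell '.' (not opp) -> no flip
Dir NE: opp run (3,2), next='.' -> no flip
Dir W: first cell '.' (not opp) -> no flip
Dir E: opp run (4,2) (4,3) capped by W -> flip
Dir SW: first cell '.' (not opp) -> no flip
Dir S: first cell '.' (not opp) -> no flip
Dir SE: opp run (5,2), next='.' -> no flip

Answer: (4,2) (4,3)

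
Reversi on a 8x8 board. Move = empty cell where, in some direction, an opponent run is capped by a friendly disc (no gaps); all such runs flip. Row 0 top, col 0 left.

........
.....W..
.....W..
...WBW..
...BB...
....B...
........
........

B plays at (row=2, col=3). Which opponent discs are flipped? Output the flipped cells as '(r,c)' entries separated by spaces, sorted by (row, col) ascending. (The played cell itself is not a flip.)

Answer: (3,3)

Derivation:
Dir NW: first cell '.' (not opp) -> no flip
Dir N: first cell '.' (not opp) -> no flip
Dir NE: first cell '.' (not opp) -> no flip
Dir W: first cell '.' (not opp) -> no flip
Dir E: first cell '.' (not opp) -> no flip
Dir SW: first cell '.' (not opp) -> no flip
Dir S: opp run (3,3) capped by B -> flip
Dir SE: first cell 'B' (not opp) -> no flip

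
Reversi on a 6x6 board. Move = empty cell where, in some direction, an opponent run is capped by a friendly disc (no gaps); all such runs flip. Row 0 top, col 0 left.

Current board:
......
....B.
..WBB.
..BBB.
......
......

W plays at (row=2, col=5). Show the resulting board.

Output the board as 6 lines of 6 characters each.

Answer: ......
....B.
..WWWW
..BBB.
......
......

Derivation:
Place W at (2,5); scan 8 dirs for brackets.
Dir NW: opp run (1,4), next='.' -> no flip
Dir N: first cell '.' (not opp) -> no flip
Dir NE: edge -> no flip
Dir W: opp run (2,4) (2,3) capped by W -> flip
Dir E: edge -> no flip
Dir SW: opp run (3,4), next='.' -> no flip
Dir S: first cell '.' (not opp) -> no flip
Dir SE: edge -> no flip
All flips: (2,3) (2,4)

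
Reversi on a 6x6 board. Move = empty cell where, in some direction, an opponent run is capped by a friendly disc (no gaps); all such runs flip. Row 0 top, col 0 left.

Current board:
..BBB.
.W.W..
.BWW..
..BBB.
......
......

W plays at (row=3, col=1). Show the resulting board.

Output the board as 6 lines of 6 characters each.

Place W at (3,1); scan 8 dirs for brackets.
Dir NW: first cell '.' (not opp) -> no flip
Dir N: opp run (2,1) capped by W -> flip
Dir NE: first cell 'W' (not opp) -> no flip
Dir W: first cell '.' (not opp) -> no flip
Dir E: opp run (3,2) (3,3) (3,4), next='.' -> no flip
Dir SW: first cell '.' (not opp) -> no flip
Dir S: first cell '.' (not opp) -> no flip
Dir SE: first cell '.' (not opp) -> no flip
All flips: (2,1)

Answer: ..BBB.
.W.W..
.WWW..
.WBBB.
......
......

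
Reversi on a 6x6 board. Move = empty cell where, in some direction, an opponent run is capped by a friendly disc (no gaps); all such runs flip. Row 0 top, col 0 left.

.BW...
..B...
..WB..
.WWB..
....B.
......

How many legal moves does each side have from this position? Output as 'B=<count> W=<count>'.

Answer: B=6 W=5

Derivation:
-- B to move --
(0,3): flips 1 -> legal
(1,1): flips 1 -> legal
(1,3): no bracket -> illegal
(2,0): no bracket -> illegal
(2,1): flips 1 -> legal
(3,0): flips 2 -> legal
(4,0): no bracket -> illegal
(4,1): flips 1 -> legal
(4,2): flips 2 -> legal
(4,3): no bracket -> illegal
B mobility = 6
-- W to move --
(0,0): flips 1 -> legal
(0,3): no bracket -> illegal
(1,0): no bracket -> illegal
(1,1): no bracket -> illegal
(1,3): no bracket -> illegal
(1,4): flips 1 -> legal
(2,1): no bracket -> illegal
(2,4): flips 1 -> legal
(3,4): flips 1 -> legal
(3,5): no bracket -> illegal
(4,2): no bracket -> illegal
(4,3): no bracket -> illegal
(4,5): no bracket -> illegal
(5,3): no bracket -> illegal
(5,4): no bracket -> illegal
(5,5): flips 2 -> legal
W mobility = 5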